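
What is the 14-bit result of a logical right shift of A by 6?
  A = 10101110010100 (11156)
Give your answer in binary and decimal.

Logical shift right by 6: drop the bottom 6 bit(s), prepend 6 zero(s) on the left.
  10101110010100  ->  keep [10101110], discard [010100], prepend 000000
= 00000010101110

Answer: 00000010101110 (174)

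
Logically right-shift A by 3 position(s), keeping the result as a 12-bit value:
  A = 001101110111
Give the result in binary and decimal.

Logical shift right by 3: drop the bottom 3 bit(s), prepend 3 zero(s) on the left.
  001101110111  ->  keep [001101110], discard [111], prepend 000
= 000001101110

Answer: 000001101110 (110)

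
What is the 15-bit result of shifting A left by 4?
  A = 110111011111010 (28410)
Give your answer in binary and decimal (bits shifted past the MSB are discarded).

Shift left by 4: drop the top 4 bit(s), append 4 zero(s) on the right.
  110111011111010  ->  discard [1101], keep [11011111010], append 0000
= 110111110100000

Answer: 110111110100000 (28576)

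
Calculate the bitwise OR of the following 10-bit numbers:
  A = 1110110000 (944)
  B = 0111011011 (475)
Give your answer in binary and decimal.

Apply | to each column (1 where either bit is 1):
  1110110000
| 0111011011
------------
  1111111011

Answer: 1111111011 (1019)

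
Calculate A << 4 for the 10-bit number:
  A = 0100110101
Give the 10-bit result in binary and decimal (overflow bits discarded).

Shift left by 4: drop the top 4 bit(s), append 4 zero(s) on the right.
  0100110101  ->  discard [0100], keep [110101], append 0000
= 1101010000

Answer: 1101010000 (848)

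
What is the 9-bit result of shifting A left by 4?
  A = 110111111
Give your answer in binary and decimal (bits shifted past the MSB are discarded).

Shift left by 4: drop the top 4 bit(s), append 4 zero(s) on the right.
  110111111  ->  discard [1101], keep [11111], append 0000
= 111110000

Answer: 111110000 (496)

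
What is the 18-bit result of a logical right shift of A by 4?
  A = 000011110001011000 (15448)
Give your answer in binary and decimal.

Logical shift right by 4: drop the bottom 4 bit(s), prepend 4 zero(s) on the left.
  000011110001011000  ->  keep [00001111000101], discard [1000], prepend 0000
= 000000001111000101

Answer: 000000001111000101 (965)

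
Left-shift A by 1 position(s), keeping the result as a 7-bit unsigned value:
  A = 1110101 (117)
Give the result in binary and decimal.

Shift left by 1: drop the top 1 bit(s), append 1 zero(s) on the right.
  1110101  ->  discard [1], keep [110101], append 0
= 1101010

Answer: 1101010 (106)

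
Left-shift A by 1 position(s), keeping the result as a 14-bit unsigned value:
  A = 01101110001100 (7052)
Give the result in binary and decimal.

Shift left by 1: drop the top 1 bit(s), append 1 zero(s) on the right.
  01101110001100  ->  discard [0], keep [1101110001100], append 0
= 11011100011000

Answer: 11011100011000 (14104)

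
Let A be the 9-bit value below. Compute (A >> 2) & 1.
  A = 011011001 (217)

Bit 2 is the 3rd from the right.
  011011001
        ^
That bit is 0.

Answer: 0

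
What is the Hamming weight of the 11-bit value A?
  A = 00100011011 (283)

00100011011
1-bits at positions (from bit 0 = LSB): 0, 1, 3, 4, 8
Count = 5

Answer: 5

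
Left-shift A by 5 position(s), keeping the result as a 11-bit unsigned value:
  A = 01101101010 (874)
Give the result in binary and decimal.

Shift left by 5: drop the top 5 bit(s), append 5 zero(s) on the right.
  01101101010  ->  discard [01101], keep [101010], append 00000
= 10101000000

Answer: 10101000000 (1344)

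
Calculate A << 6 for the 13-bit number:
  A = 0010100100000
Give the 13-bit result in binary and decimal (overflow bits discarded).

Shift left by 6: drop the top 6 bit(s), append 6 zero(s) on the right.
  0010100100000  ->  discard [001010], keep [0100000], append 000000
= 0100000000000

Answer: 0100000000000 (2048)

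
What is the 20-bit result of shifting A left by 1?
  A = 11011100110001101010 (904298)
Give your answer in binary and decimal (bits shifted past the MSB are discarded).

Shift left by 1: drop the top 1 bit(s), append 1 zero(s) on the right.
  11011100110001101010  ->  discard [1], keep [1011100110001101010], append 0
= 10111001100011010100

Answer: 10111001100011010100 (760020)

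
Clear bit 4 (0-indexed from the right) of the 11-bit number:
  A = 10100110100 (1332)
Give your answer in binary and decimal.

Mask = ~(1 << 4) = 11111101111
Bit 4 of A is 1, so AND-ing with the mask clears it to 0.
  10100110100
& 11111101111
-------------
  10100100100

Answer: 10100100100 (1316)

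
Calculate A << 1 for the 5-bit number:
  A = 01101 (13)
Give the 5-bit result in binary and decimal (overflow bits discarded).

Shift left by 1: drop the top 1 bit(s), append 1 zero(s) on the right.
  01101  ->  discard [0], keep [1101], append 0
= 11010

Answer: 11010 (26)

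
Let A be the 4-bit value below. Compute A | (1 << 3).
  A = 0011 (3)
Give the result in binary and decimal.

Mask = 1 << 3 = 1000
Bit 3 of A is 0, so OR-ing with the mask flips it to 1.
  0011
| 1000
------
  1011

Answer: 1011 (11)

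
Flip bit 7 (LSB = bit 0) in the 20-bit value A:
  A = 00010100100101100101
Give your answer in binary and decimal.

Mask = 1 << 7 = 00000000000010000000
Bit 7 of A is 0; XOR with the mask flips it to 1.
  00010100100101100101
^ 00000000000010000000
----------------------
  00010100100111100101

Answer: 00010100100111100101 (84453)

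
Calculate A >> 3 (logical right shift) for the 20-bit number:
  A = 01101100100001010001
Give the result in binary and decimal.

Logical shift right by 3: drop the bottom 3 bit(s), prepend 3 zero(s) on the left.
  01101100100001010001  ->  keep [01101100100001010], discard [001], prepend 000
= 00001101100100001010

Answer: 00001101100100001010 (55562)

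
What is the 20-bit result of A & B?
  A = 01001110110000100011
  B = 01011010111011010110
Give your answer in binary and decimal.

Apply & to each column (1 only where both bits are 1):
  01001110110000100011
& 01011010111011010110
----------------------
  01001010110000000010

Answer: 01001010110000000010 (306178)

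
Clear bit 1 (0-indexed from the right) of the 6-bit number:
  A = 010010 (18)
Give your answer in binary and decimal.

Mask = ~(1 << 1) = 111101
Bit 1 of A is 1, so AND-ing with the mask clears it to 0.
  010010
& 111101
--------
  010000

Answer: 010000 (16)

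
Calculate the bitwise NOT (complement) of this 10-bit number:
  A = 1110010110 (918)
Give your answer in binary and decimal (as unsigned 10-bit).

Flip each bit (0->1, 1->0):
  1110010110
  0001101001

Answer: 0001101001 (105)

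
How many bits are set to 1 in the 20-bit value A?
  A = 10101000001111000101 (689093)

10101000001111000101
1-bits at positions (from bit 0 = LSB): 0, 2, 6, 7, 8, 9, 15, 17, 19
Count = 9

Answer: 9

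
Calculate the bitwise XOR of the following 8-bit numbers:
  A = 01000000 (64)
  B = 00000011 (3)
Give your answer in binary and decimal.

Apply ^ to each column (1 where bits differ):
  01000000
^ 00000011
----------
  01000011

Answer: 01000011 (67)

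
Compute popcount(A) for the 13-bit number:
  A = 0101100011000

0101100011000
1-bits at positions (from bit 0 = LSB): 3, 4, 8, 9, 11
Count = 5

Answer: 5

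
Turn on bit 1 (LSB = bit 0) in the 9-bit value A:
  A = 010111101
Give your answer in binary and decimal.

Mask = 1 << 1 = 000000010
Bit 1 of A is 0, so OR-ing with the mask flips it to 1.
  010111101
| 000000010
-----------
  010111111

Answer: 010111111 (191)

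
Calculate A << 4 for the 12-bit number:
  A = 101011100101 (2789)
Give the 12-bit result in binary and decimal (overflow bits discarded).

Shift left by 4: drop the top 4 bit(s), append 4 zero(s) on the right.
  101011100101  ->  discard [1010], keep [11100101], append 0000
= 111001010000

Answer: 111001010000 (3664)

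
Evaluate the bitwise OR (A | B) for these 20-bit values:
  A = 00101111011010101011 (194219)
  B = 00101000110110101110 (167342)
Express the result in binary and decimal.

Apply | to each column (1 where either bit is 1):
  00101111011010101011
| 00101000110110101110
----------------------
  00101111111110101111

Answer: 00101111111110101111 (196527)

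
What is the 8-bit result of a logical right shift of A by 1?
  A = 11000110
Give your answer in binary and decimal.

Logical shift right by 1: drop the bottom 1 bit(s), prepend 1 zero(s) on the left.
  11000110  ->  keep [1100011], discard [0], prepend 0
= 01100011

Answer: 01100011 (99)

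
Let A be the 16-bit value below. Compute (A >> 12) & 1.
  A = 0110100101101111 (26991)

Bit 12 is the 13th from the right.
  0110100101101111
     ^
That bit is 0.

Answer: 0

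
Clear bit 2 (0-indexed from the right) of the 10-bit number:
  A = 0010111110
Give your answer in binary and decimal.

Mask = ~(1 << 2) = 1111111011
Bit 2 of A is 1, so AND-ing with the mask clears it to 0.
  0010111110
& 1111111011
------------
  0010111010

Answer: 0010111010 (186)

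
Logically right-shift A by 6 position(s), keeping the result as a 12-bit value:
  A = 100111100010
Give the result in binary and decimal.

Logical shift right by 6: drop the bottom 6 bit(s), prepend 6 zero(s) on the left.
  100111100010  ->  keep [100111], discard [100010], prepend 000000
= 000000100111

Answer: 000000100111 (39)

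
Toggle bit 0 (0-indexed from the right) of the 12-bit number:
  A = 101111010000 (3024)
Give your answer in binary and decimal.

Mask = 1 << 0 = 000000000001
Bit 0 of A is 0; XOR with the mask flips it to 1.
  101111010000
^ 000000000001
--------------
  101111010001

Answer: 101111010001 (3025)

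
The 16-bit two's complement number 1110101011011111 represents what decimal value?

MSB is 1, so the value is negative. Find the magnitude:
1. Invert bits:  0001010100100000
2. Add 1:        0001010100100001  = 5409
3. Apply sign:   -5409

Answer: -5409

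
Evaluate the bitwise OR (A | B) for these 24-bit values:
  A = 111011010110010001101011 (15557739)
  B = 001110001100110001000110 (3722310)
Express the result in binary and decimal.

Apply | to each column (1 where either bit is 1):
  111011010110010001101011
| 001110001100110001000110
--------------------------
  111111011110110001101111

Answer: 111111011110110001101111 (16641135)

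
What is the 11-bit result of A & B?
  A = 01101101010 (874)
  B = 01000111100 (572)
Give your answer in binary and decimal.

Apply & to each column (1 only where both bits are 1):
  01101101010
& 01000111100
-------------
  01000101000

Answer: 01000101000 (552)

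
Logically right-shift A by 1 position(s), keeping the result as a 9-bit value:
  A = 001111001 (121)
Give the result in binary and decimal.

Logical shift right by 1: drop the bottom 1 bit(s), prepend 1 zero(s) on the left.
  001111001  ->  keep [00111100], discard [1], prepend 0
= 000111100

Answer: 000111100 (60)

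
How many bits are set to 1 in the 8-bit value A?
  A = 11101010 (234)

11101010
1-bits at positions (from bit 0 = LSB): 1, 3, 5, 6, 7
Count = 5

Answer: 5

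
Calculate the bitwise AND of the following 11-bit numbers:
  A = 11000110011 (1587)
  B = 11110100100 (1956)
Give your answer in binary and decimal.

Apply & to each column (1 only where both bits are 1):
  11000110011
& 11110100100
-------------
  11000100000

Answer: 11000100000 (1568)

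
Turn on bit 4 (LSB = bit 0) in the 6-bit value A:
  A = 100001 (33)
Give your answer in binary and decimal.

Mask = 1 << 4 = 010000
Bit 4 of A is 0, so OR-ing with the mask flips it to 1.
  100001
| 010000
--------
  110001

Answer: 110001 (49)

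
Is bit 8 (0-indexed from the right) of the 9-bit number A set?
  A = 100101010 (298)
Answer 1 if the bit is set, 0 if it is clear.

Bit 8 is the 9th from the right.
  100101010
  ^
That bit is 1.

Answer: 1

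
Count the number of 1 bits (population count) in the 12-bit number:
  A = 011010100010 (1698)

011010100010
1-bits at positions (from bit 0 = LSB): 1, 5, 7, 9, 10
Count = 5

Answer: 5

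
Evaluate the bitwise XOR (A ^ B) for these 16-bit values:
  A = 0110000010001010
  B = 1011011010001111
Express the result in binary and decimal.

Apply ^ to each column (1 where bits differ):
  0110000010001010
^ 1011011010001111
------------------
  1101011000000101

Answer: 1101011000000101 (54789)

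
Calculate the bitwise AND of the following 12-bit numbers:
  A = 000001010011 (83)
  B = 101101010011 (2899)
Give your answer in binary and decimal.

Apply & to each column (1 only where both bits are 1):
  000001010011
& 101101010011
--------------
  000001010011

Answer: 000001010011 (83)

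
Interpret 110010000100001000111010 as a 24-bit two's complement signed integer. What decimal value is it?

MSB is 1, so the value is negative. Find the magnitude:
1. Invert bits:  001101111011110111000101
2. Add 1:        001101111011110111000110  = 3653062
3. Apply sign:   -3653062

Answer: -3653062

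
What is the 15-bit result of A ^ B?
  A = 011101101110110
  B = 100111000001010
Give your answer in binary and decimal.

Apply ^ to each column (1 where bits differ):
  011101101110110
^ 100111000001010
-----------------
  111010101111100

Answer: 111010101111100 (30076)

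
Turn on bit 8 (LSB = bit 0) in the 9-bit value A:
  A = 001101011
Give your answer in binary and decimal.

Mask = 1 << 8 = 100000000
Bit 8 of A is 0, so OR-ing with the mask flips it to 1.
  001101011
| 100000000
-----------
  101101011

Answer: 101101011 (363)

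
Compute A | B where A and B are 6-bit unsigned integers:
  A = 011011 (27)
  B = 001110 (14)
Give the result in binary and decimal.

Apply | to each column (1 where either bit is 1):
  011011
| 001110
--------
  011111

Answer: 011111 (31)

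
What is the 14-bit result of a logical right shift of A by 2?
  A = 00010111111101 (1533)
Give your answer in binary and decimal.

Logical shift right by 2: drop the bottom 2 bit(s), prepend 2 zero(s) on the left.
  00010111111101  ->  keep [000101111111], discard [01], prepend 00
= 00000101111111

Answer: 00000101111111 (383)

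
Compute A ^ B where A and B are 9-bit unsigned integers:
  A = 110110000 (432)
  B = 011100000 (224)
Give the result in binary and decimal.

Apply ^ to each column (1 where bits differ):
  110110000
^ 011100000
-----------
  101010000

Answer: 101010000 (336)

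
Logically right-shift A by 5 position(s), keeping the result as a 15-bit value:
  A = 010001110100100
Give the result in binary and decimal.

Logical shift right by 5: drop the bottom 5 bit(s), prepend 5 zero(s) on the left.
  010001110100100  ->  keep [0100011101], discard [00100], prepend 00000
= 000000100011101

Answer: 000000100011101 (285)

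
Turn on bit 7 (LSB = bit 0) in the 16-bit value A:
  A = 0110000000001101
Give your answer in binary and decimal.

Mask = 1 << 7 = 0000000010000000
Bit 7 of A is 0, so OR-ing with the mask flips it to 1.
  0110000000001101
| 0000000010000000
------------------
  0110000010001101

Answer: 0110000010001101 (24717)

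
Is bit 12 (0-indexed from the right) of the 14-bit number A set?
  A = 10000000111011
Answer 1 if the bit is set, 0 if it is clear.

Bit 12 is the 13th from the right.
  10000000111011
   ^
That bit is 0.

Answer: 0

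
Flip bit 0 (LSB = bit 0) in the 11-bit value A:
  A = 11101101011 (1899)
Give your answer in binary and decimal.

Mask = 1 << 0 = 00000000001
Bit 0 of A is 1; XOR with the mask flips it to 0.
  11101101011
^ 00000000001
-------------
  11101101010

Answer: 11101101010 (1898)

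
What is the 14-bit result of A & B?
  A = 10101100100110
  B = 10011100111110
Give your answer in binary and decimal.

Apply & to each column (1 only where both bits are 1):
  10101100100110
& 10011100111110
----------------
  10001100100110

Answer: 10001100100110 (8998)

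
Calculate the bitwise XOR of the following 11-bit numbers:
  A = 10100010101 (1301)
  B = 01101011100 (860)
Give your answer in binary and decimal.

Apply ^ to each column (1 where bits differ):
  10100010101
^ 01101011100
-------------
  11001001001

Answer: 11001001001 (1609)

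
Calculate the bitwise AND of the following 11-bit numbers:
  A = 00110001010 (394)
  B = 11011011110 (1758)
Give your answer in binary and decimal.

Apply & to each column (1 only where both bits are 1):
  00110001010
& 11011011110
-------------
  00010001010

Answer: 00010001010 (138)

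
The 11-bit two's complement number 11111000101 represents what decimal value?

MSB is 1, so the value is negative. Find the magnitude:
1. Invert bits:  00000111010
2. Add 1:        00000111011  = 59
3. Apply sign:   -59

Answer: -59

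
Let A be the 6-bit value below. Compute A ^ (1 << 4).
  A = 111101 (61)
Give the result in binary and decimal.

Mask = 1 << 4 = 010000
Bit 4 of A is 1; XOR with the mask flips it to 0.
  111101
^ 010000
--------
  101101

Answer: 101101 (45)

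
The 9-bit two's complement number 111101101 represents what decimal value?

MSB is 1, so the value is negative. Find the magnitude:
1. Invert bits:  000010010
2. Add 1:        000010011  = 19
3. Apply sign:   -19

Answer: -19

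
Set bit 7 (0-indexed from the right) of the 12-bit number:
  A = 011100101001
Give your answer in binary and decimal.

Mask = 1 << 7 = 000010000000
Bit 7 of A is 0, so OR-ing with the mask flips it to 1.
  011100101001
| 000010000000
--------------
  011110101001

Answer: 011110101001 (1961)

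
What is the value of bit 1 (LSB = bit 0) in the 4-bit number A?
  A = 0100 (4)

Bit 1 is the 2nd from the right.
  0100
    ^
That bit is 0.

Answer: 0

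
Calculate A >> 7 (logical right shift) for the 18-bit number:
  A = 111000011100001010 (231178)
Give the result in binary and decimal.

Logical shift right by 7: drop the bottom 7 bit(s), prepend 7 zero(s) on the left.
  111000011100001010  ->  keep [11100001110], discard [0001010], prepend 0000000
= 000000011100001110

Answer: 000000011100001110 (1806)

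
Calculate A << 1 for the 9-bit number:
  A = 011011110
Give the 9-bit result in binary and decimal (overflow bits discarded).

Shift left by 1: drop the top 1 bit(s), append 1 zero(s) on the right.
  011011110  ->  discard [0], keep [11011110], append 0
= 110111100

Answer: 110111100 (444)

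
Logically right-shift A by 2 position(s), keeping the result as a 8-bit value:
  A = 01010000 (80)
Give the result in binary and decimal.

Logical shift right by 2: drop the bottom 2 bit(s), prepend 2 zero(s) on the left.
  01010000  ->  keep [010100], discard [00], prepend 00
= 00010100

Answer: 00010100 (20)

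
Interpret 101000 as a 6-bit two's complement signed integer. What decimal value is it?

MSB is 1, so the value is negative. Find the magnitude:
1. Invert bits:  010111
2. Add 1:        011000  = 24
3. Apply sign:   -24

Answer: -24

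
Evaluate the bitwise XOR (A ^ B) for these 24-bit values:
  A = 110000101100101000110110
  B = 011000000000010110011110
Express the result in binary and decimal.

Apply ^ to each column (1 where bits differ):
  110000101100101000110110
^ 011000000000010110011110
--------------------------
  101000101100111110101000

Answer: 101000101100111110101000 (10669992)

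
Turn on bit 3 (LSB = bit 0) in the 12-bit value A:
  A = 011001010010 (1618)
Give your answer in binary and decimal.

Mask = 1 << 3 = 000000001000
Bit 3 of A is 0, so OR-ing with the mask flips it to 1.
  011001010010
| 000000001000
--------------
  011001011010

Answer: 011001011010 (1626)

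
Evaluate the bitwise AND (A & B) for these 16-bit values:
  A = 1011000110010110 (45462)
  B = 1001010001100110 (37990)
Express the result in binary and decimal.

Apply & to each column (1 only where both bits are 1):
  1011000110010110
& 1001010001100110
------------------
  1001000000000110

Answer: 1001000000000110 (36870)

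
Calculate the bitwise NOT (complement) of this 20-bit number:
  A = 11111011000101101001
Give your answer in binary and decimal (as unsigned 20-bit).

Flip each bit (0->1, 1->0):
  11111011000101101001
  00000100111010010110

Answer: 00000100111010010110 (20118)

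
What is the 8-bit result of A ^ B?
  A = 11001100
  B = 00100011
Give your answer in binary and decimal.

Apply ^ to each column (1 where bits differ):
  11001100
^ 00100011
----------
  11101111

Answer: 11101111 (239)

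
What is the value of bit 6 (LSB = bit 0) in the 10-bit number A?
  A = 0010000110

Bit 6 is the 7th from the right.
  0010000110
     ^
That bit is 0.

Answer: 0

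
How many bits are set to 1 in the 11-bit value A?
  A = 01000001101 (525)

01000001101
1-bits at positions (from bit 0 = LSB): 0, 2, 3, 9
Count = 4

Answer: 4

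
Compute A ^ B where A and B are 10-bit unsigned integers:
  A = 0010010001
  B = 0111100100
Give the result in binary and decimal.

Apply ^ to each column (1 where bits differ):
  0010010001
^ 0111100100
------------
  0101110101

Answer: 0101110101 (373)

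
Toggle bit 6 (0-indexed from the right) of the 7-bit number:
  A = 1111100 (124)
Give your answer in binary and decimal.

Mask = 1 << 6 = 1000000
Bit 6 of A is 1; XOR with the mask flips it to 0.
  1111100
^ 1000000
---------
  0111100

Answer: 0111100 (60)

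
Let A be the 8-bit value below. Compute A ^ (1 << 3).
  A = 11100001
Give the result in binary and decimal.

Mask = 1 << 3 = 00001000
Bit 3 of A is 0; XOR with the mask flips it to 1.
  11100001
^ 00001000
----------
  11101001

Answer: 11101001 (233)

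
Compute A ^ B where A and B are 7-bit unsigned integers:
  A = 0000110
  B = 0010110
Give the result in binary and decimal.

Apply ^ to each column (1 where bits differ):
  0000110
^ 0010110
---------
  0010000

Answer: 0010000 (16)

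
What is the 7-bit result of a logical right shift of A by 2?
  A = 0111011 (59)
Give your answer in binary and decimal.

Logical shift right by 2: drop the bottom 2 bit(s), prepend 2 zero(s) on the left.
  0111011  ->  keep [01110], discard [11], prepend 00
= 0001110

Answer: 0001110 (14)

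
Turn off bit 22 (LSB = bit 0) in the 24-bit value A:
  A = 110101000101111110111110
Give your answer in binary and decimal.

Mask = ~(1 << 22) = 101111111111111111111111
Bit 22 of A is 1, so AND-ing with the mask clears it to 0.
  110101000101111110111110
& 101111111111111111111111
--------------------------
  100101000101111110111110

Answer: 100101000101111110111110 (9723838)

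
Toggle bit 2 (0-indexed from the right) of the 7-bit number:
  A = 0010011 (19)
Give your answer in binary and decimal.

Mask = 1 << 2 = 0000100
Bit 2 of A is 0; XOR with the mask flips it to 1.
  0010011
^ 0000100
---------
  0010111

Answer: 0010111 (23)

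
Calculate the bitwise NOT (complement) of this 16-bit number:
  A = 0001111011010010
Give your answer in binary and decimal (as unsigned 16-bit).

Flip each bit (0->1, 1->0):
  0001111011010010
  1110000100101101

Answer: 1110000100101101 (57645)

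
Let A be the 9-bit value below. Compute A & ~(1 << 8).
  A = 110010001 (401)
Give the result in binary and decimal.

Mask = ~(1 << 8) = 011111111
Bit 8 of A is 1, so AND-ing with the mask clears it to 0.
  110010001
& 011111111
-----------
  010010001

Answer: 010010001 (145)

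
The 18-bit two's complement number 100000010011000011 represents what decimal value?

MSB is 1, so the value is negative. Find the magnitude:
1. Invert bits:  011111101100111100
2. Add 1:        011111101100111101  = 129853
3. Apply sign:   -129853

Answer: -129853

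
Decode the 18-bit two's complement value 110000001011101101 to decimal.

MSB is 1, so the value is negative. Find the magnitude:
1. Invert bits:  001111110100010010
2. Add 1:        001111110100010011  = 64787
3. Apply sign:   -64787

Answer: -64787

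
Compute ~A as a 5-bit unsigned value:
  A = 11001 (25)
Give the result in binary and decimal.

Flip each bit (0->1, 1->0):
  11001
  00110

Answer: 00110 (6)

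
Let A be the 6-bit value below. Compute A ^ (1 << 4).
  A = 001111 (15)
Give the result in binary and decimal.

Mask = 1 << 4 = 010000
Bit 4 of A is 0; XOR with the mask flips it to 1.
  001111
^ 010000
--------
  011111

Answer: 011111 (31)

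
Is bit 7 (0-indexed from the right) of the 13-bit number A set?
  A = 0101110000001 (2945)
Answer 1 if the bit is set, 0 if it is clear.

Bit 7 is the 8th from the right.
  0101110000001
       ^
That bit is 1.

Answer: 1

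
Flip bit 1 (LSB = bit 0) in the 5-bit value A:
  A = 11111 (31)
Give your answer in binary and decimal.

Mask = 1 << 1 = 00010
Bit 1 of A is 1; XOR with the mask flips it to 0.
  11111
^ 00010
-------
  11101

Answer: 11101 (29)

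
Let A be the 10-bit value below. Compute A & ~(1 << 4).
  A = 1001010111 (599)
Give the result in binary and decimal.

Mask = ~(1 << 4) = 1111101111
Bit 4 of A is 1, so AND-ing with the mask clears it to 0.
  1001010111
& 1111101111
------------
  1001000111

Answer: 1001000111 (583)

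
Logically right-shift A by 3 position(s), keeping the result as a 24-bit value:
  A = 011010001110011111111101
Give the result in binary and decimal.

Logical shift right by 3: drop the bottom 3 bit(s), prepend 3 zero(s) on the left.
  011010001110011111111101  ->  keep [011010001110011111111], discard [101], prepend 000
= 000011010001110011111111

Answer: 000011010001110011111111 (859391)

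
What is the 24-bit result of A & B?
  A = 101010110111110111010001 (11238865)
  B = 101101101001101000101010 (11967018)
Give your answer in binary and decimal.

Apply & to each column (1 only where both bits are 1):
  101010110111110111010001
& 101101101001101000101010
--------------------------
  101000100001100000000000

Answer: 101000100001100000000000 (10622976)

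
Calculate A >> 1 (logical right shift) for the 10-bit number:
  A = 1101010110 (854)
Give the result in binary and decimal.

Logical shift right by 1: drop the bottom 1 bit(s), prepend 1 zero(s) on the left.
  1101010110  ->  keep [110101011], discard [0], prepend 0
= 0110101011

Answer: 0110101011 (427)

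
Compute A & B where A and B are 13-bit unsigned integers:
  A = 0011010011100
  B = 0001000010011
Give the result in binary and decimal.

Apply & to each column (1 only where both bits are 1):
  0011010011100
& 0001000010011
---------------
  0001000010000

Answer: 0001000010000 (528)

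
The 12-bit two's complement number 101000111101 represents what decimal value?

MSB is 1, so the value is negative. Find the magnitude:
1. Invert bits:  010111000010
2. Add 1:        010111000011  = 1475
3. Apply sign:   -1475

Answer: -1475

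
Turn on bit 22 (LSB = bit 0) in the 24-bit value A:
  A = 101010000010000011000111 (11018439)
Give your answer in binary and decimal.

Mask = 1 << 22 = 010000000000000000000000
Bit 22 of A is 0, so OR-ing with the mask flips it to 1.
  101010000010000011000111
| 010000000000000000000000
--------------------------
  111010000010000011000111

Answer: 111010000010000011000111 (15212743)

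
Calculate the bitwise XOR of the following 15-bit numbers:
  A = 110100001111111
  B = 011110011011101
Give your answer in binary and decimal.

Apply ^ to each column (1 where bits differ):
  110100001111111
^ 011110011011101
-----------------
  101010010100010

Answer: 101010010100010 (21666)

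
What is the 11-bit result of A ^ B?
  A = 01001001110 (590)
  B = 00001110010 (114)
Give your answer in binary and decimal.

Apply ^ to each column (1 where bits differ):
  01001001110
^ 00001110010
-------------
  01000111100

Answer: 01000111100 (572)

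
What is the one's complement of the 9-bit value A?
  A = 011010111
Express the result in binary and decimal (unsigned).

Flip each bit (0->1, 1->0):
  011010111
  100101000

Answer: 100101000 (296)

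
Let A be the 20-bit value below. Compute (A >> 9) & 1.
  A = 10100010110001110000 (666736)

Bit 9 is the 10th from the right.
  10100010110001110000
            ^
That bit is 0.

Answer: 0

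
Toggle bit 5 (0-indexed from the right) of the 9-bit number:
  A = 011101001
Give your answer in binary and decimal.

Mask = 1 << 5 = 000100000
Bit 5 of A is 1; XOR with the mask flips it to 0.
  011101001
^ 000100000
-----------
  011001001

Answer: 011001001 (201)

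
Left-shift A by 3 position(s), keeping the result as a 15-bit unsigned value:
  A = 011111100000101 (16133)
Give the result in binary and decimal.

Shift left by 3: drop the top 3 bit(s), append 3 zero(s) on the right.
  011111100000101  ->  discard [011], keep [111100000101], append 000
= 111100000101000

Answer: 111100000101000 (30760)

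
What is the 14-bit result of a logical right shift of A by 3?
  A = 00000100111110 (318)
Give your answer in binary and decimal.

Logical shift right by 3: drop the bottom 3 bit(s), prepend 3 zero(s) on the left.
  00000100111110  ->  keep [00000100111], discard [110], prepend 000
= 00000000100111

Answer: 00000000100111 (39)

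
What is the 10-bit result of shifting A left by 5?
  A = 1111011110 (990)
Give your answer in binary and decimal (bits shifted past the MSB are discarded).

Shift left by 5: drop the top 5 bit(s), append 5 zero(s) on the right.
  1111011110  ->  discard [11110], keep [11110], append 00000
= 1111000000

Answer: 1111000000 (960)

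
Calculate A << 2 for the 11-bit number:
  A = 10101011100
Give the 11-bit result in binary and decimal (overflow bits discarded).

Shift left by 2: drop the top 2 bit(s), append 2 zero(s) on the right.
  10101011100  ->  discard [10], keep [101011100], append 00
= 10101110000

Answer: 10101110000 (1392)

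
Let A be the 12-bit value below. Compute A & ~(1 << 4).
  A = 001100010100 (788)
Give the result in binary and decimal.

Mask = ~(1 << 4) = 111111101111
Bit 4 of A is 1, so AND-ing with the mask clears it to 0.
  001100010100
& 111111101111
--------------
  001100000100

Answer: 001100000100 (772)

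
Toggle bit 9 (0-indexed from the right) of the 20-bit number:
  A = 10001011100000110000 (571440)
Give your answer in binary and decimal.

Mask = 1 << 9 = 00000000001000000000
Bit 9 of A is 0; XOR with the mask flips it to 1.
  10001011100000110000
^ 00000000001000000000
----------------------
  10001011101000110000

Answer: 10001011101000110000 (571952)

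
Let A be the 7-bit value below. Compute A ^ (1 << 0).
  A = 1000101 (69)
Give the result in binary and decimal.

Mask = 1 << 0 = 0000001
Bit 0 of A is 1; XOR with the mask flips it to 0.
  1000101
^ 0000001
---------
  1000100

Answer: 1000100 (68)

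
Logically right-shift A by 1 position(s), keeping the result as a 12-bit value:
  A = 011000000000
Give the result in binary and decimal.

Logical shift right by 1: drop the bottom 1 bit(s), prepend 1 zero(s) on the left.
  011000000000  ->  keep [01100000000], discard [0], prepend 0
= 001100000000

Answer: 001100000000 (768)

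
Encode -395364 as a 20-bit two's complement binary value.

1. Binary of +395364:  01100000100001100100
2. Invert bits:     10011111011110011011
3. Add 1:           10011111011110011100

Answer: 10011111011110011100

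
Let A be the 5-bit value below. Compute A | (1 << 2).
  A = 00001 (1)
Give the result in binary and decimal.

Mask = 1 << 2 = 00100
Bit 2 of A is 0, so OR-ing with the mask flips it to 1.
  00001
| 00100
-------
  00101

Answer: 00101 (5)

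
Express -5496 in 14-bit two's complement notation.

1. Binary of +5496:  01010101111000
2. Invert bits:     10101010000111
3. Add 1:           10101010001000

Answer: 10101010001000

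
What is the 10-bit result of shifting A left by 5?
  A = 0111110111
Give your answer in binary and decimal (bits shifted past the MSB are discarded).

Shift left by 5: drop the top 5 bit(s), append 5 zero(s) on the right.
  0111110111  ->  discard [01111], keep [10111], append 00000
= 1011100000

Answer: 1011100000 (736)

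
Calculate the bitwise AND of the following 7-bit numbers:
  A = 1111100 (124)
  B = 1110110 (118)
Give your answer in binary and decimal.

Apply & to each column (1 only where both bits are 1):
  1111100
& 1110110
---------
  1110100

Answer: 1110100 (116)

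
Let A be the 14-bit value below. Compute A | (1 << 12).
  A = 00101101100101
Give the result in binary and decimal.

Mask = 1 << 12 = 01000000000000
Bit 12 of A is 0, so OR-ing with the mask flips it to 1.
  00101101100101
| 01000000000000
----------------
  01101101100101

Answer: 01101101100101 (7013)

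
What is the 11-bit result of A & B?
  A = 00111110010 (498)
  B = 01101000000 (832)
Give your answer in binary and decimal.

Apply & to each column (1 only where both bits are 1):
  00111110010
& 01101000000
-------------
  00101000000

Answer: 00101000000 (320)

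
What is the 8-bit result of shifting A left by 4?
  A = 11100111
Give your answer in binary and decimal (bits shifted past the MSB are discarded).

Shift left by 4: drop the top 4 bit(s), append 4 zero(s) on the right.
  11100111  ->  discard [1110], keep [0111], append 0000
= 01110000

Answer: 01110000 (112)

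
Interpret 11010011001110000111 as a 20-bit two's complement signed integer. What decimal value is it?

MSB is 1, so the value is negative. Find the magnitude:
1. Invert bits:  00101100110001111000
2. Add 1:        00101100110001111001  = 183417
3. Apply sign:   -183417

Answer: -183417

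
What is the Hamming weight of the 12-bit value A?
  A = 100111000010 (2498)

100111000010
1-bits at positions (from bit 0 = LSB): 1, 6, 7, 8, 11
Count = 5

Answer: 5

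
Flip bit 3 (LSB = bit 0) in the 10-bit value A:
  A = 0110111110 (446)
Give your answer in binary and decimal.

Mask = 1 << 3 = 0000001000
Bit 3 of A is 1; XOR with the mask flips it to 0.
  0110111110
^ 0000001000
------------
  0110110110

Answer: 0110110110 (438)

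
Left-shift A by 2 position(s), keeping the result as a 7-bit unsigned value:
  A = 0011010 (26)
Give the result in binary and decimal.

Shift left by 2: drop the top 2 bit(s), append 2 zero(s) on the right.
  0011010  ->  discard [00], keep [11010], append 00
= 1101000

Answer: 1101000 (104)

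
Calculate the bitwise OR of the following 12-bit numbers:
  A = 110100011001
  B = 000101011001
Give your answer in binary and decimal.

Apply | to each column (1 where either bit is 1):
  110100011001
| 000101011001
--------------
  110101011001

Answer: 110101011001 (3417)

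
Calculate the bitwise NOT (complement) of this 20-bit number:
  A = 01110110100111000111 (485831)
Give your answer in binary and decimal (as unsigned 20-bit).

Flip each bit (0->1, 1->0):
  01110110100111000111
  10001001011000111000

Answer: 10001001011000111000 (562744)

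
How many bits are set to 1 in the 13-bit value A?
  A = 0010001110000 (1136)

0010001110000
1-bits at positions (from bit 0 = LSB): 4, 5, 6, 10
Count = 4

Answer: 4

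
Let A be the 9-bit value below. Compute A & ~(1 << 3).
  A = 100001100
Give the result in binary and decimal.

Mask = ~(1 << 3) = 111110111
Bit 3 of A is 1, so AND-ing with the mask clears it to 0.
  100001100
& 111110111
-----------
  100000100

Answer: 100000100 (260)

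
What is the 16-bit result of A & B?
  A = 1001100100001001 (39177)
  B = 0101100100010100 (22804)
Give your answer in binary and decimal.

Apply & to each column (1 only where both bits are 1):
  1001100100001001
& 0101100100010100
------------------
  0001100100000000

Answer: 0001100100000000 (6400)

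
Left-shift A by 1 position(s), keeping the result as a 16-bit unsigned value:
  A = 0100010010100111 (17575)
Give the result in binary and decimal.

Shift left by 1: drop the top 1 bit(s), append 1 zero(s) on the right.
  0100010010100111  ->  discard [0], keep [100010010100111], append 0
= 1000100101001110

Answer: 1000100101001110 (35150)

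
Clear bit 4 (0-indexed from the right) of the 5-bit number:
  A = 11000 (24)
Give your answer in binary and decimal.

Mask = ~(1 << 4) = 01111
Bit 4 of A is 1, so AND-ing with the mask clears it to 0.
  11000
& 01111
-------
  01000

Answer: 01000 (8)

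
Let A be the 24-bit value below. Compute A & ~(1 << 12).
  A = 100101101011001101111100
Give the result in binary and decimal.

Mask = ~(1 << 12) = 111111111110111111111111
Bit 12 of A is 1, so AND-ing with the mask clears it to 0.
  100101101011001101111100
& 111111111110111111111111
--------------------------
  100101101010001101111100

Answer: 100101101010001101111100 (9872252)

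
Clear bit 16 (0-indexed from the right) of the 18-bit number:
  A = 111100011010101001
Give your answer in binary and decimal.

Mask = ~(1 << 16) = 101111111111111111
Bit 16 of A is 1, so AND-ing with the mask clears it to 0.
  111100011010101001
& 101111111111111111
--------------------
  101100011010101001

Answer: 101100011010101001 (181929)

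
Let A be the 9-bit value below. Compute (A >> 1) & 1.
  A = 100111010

Bit 1 is the 2nd from the right.
  100111010
         ^
That bit is 1.

Answer: 1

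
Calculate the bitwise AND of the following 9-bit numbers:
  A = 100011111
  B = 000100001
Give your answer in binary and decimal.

Apply & to each column (1 only where both bits are 1):
  100011111
& 000100001
-----------
  000000001

Answer: 000000001 (1)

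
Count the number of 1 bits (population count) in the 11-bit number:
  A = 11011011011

11011011011
1-bits at positions (from bit 0 = LSB): 0, 1, 3, 4, 6, 7, 9, 10
Count = 8

Answer: 8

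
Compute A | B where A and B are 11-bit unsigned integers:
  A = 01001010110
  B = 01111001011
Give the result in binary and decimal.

Apply | to each column (1 where either bit is 1):
  01001010110
| 01111001011
-------------
  01111011111

Answer: 01111011111 (991)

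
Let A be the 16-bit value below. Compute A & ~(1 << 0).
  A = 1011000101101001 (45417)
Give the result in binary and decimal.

Mask = ~(1 << 0) = 1111111111111110
Bit 0 of A is 1, so AND-ing with the mask clears it to 0.
  1011000101101001
& 1111111111111110
------------------
  1011000101101000

Answer: 1011000101101000 (45416)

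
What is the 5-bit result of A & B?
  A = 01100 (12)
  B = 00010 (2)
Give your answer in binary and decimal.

Apply & to each column (1 only where both bits are 1):
  01100
& 00010
-------
  00000

Answer: 00000 (0)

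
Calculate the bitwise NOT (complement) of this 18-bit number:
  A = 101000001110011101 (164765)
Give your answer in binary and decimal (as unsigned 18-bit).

Flip each bit (0->1, 1->0):
  101000001110011101
  010111110001100010

Answer: 010111110001100010 (97378)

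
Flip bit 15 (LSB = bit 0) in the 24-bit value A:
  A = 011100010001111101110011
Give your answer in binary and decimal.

Mask = 1 << 15 = 000000001000000000000000
Bit 15 of A is 0; XOR with the mask flips it to 1.
  011100010001111101110011
^ 000000001000000000000000
--------------------------
  011100011001111101110011

Answer: 011100011001111101110011 (7446387)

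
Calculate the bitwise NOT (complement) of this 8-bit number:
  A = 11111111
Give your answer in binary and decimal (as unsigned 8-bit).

Flip each bit (0->1, 1->0):
  11111111
  00000000

Answer: 00000000 (0)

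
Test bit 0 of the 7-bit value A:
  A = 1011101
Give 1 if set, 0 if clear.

Bit 0 is the 1st from the right.
  1011101
        ^
That bit is 1.

Answer: 1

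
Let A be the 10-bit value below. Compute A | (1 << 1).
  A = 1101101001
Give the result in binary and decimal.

Mask = 1 << 1 = 0000000010
Bit 1 of A is 0, so OR-ing with the mask flips it to 1.
  1101101001
| 0000000010
------------
  1101101011

Answer: 1101101011 (875)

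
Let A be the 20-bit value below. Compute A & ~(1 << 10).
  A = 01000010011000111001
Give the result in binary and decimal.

Mask = ~(1 << 10) = 11111111101111111111
Bit 10 of A is 1, so AND-ing with the mask clears it to 0.
  01000010011000111001
& 11111111101111111111
----------------------
  01000010001000111001

Answer: 01000010001000111001 (270905)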